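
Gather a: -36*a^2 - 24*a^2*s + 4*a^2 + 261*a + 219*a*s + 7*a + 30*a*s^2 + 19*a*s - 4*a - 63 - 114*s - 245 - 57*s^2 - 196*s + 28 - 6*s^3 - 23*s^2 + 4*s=a^2*(-24*s - 32) + a*(30*s^2 + 238*s + 264) - 6*s^3 - 80*s^2 - 306*s - 280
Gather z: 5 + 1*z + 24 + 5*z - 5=6*z + 24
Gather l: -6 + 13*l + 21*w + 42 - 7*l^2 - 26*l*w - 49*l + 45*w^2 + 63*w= -7*l^2 + l*(-26*w - 36) + 45*w^2 + 84*w + 36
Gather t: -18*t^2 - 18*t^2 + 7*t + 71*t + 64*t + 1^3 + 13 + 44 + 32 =-36*t^2 + 142*t + 90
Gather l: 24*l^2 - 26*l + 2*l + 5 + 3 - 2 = 24*l^2 - 24*l + 6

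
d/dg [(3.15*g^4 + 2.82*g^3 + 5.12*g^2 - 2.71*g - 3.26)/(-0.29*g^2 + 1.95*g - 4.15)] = (-1.827*g^5 + 17.6097*g^4 - 41.292*g^3 - 25.9109*g^2 - 44.3868*g + 17.6035)/(0.0841*g^4 - 1.131*g^3 + 6.2095*g^2 - 16.185*g + 17.2225)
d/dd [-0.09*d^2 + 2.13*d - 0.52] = 2.13 - 0.18*d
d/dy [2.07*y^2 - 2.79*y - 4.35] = 4.14*y - 2.79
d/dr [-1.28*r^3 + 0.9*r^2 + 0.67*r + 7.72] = -3.84*r^2 + 1.8*r + 0.67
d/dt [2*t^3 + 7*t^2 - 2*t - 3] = 6*t^2 + 14*t - 2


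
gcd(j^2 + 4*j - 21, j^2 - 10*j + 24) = 1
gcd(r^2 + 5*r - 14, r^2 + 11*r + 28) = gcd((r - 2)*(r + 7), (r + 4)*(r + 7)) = r + 7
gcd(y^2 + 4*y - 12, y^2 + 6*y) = y + 6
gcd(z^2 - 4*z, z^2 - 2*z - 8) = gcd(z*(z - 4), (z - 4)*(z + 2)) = z - 4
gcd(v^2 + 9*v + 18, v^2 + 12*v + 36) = v + 6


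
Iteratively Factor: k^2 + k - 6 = (k + 3)*(k - 2)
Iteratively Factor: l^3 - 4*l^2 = (l)*(l^2 - 4*l) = l^2*(l - 4)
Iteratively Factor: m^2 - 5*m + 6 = (m - 2)*(m - 3)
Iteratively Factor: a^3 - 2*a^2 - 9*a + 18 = (a - 3)*(a^2 + a - 6) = (a - 3)*(a - 2)*(a + 3)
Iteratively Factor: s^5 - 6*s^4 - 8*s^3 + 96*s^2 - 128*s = (s - 4)*(s^4 - 2*s^3 - 16*s^2 + 32*s) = (s - 4)*(s + 4)*(s^3 - 6*s^2 + 8*s) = (s - 4)*(s - 2)*(s + 4)*(s^2 - 4*s) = (s - 4)^2*(s - 2)*(s + 4)*(s)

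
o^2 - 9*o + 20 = (o - 5)*(o - 4)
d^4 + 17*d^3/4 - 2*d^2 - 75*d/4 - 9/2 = (d - 2)*(d + 1/4)*(d + 3)^2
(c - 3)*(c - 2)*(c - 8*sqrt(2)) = c^3 - 8*sqrt(2)*c^2 - 5*c^2 + 6*c + 40*sqrt(2)*c - 48*sqrt(2)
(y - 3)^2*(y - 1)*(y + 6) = y^4 - y^3 - 27*y^2 + 81*y - 54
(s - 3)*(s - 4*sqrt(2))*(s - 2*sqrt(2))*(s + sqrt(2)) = s^4 - 5*sqrt(2)*s^3 - 3*s^3 + 4*s^2 + 15*sqrt(2)*s^2 - 12*s + 16*sqrt(2)*s - 48*sqrt(2)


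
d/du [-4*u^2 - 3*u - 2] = -8*u - 3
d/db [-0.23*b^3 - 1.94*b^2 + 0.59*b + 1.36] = -0.69*b^2 - 3.88*b + 0.59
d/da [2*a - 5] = 2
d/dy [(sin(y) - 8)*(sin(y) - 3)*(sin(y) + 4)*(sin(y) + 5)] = 2*(2*sin(y)^3 - 3*sin(y)^2 - 55*sin(y) - 2)*cos(y)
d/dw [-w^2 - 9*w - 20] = -2*w - 9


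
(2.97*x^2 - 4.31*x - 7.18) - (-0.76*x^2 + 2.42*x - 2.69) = 3.73*x^2 - 6.73*x - 4.49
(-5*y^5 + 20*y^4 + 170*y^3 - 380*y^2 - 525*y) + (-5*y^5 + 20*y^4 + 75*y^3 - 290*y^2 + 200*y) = -10*y^5 + 40*y^4 + 245*y^3 - 670*y^2 - 325*y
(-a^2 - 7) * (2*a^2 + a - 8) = -2*a^4 - a^3 - 6*a^2 - 7*a + 56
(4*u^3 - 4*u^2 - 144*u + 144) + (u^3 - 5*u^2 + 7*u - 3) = 5*u^3 - 9*u^2 - 137*u + 141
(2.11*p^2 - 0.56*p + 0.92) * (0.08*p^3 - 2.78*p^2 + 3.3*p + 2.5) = 0.1688*p^5 - 5.9106*p^4 + 8.5934*p^3 + 0.8694*p^2 + 1.636*p + 2.3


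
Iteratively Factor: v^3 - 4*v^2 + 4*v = (v)*(v^2 - 4*v + 4) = v*(v - 2)*(v - 2)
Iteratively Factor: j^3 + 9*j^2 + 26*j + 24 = (j + 2)*(j^2 + 7*j + 12) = (j + 2)*(j + 4)*(j + 3)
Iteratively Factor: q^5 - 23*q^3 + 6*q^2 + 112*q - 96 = (q - 4)*(q^4 + 4*q^3 - 7*q^2 - 22*q + 24) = (q - 4)*(q + 4)*(q^3 - 7*q + 6) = (q - 4)*(q - 1)*(q + 4)*(q^2 + q - 6) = (q - 4)*(q - 1)*(q + 3)*(q + 4)*(q - 2)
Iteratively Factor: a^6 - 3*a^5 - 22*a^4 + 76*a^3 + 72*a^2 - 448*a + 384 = (a - 2)*(a^5 - a^4 - 24*a^3 + 28*a^2 + 128*a - 192) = (a - 2)*(a + 4)*(a^4 - 5*a^3 - 4*a^2 + 44*a - 48) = (a - 2)^2*(a + 4)*(a^3 - 3*a^2 - 10*a + 24) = (a - 2)^2*(a + 3)*(a + 4)*(a^2 - 6*a + 8) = (a - 4)*(a - 2)^2*(a + 3)*(a + 4)*(a - 2)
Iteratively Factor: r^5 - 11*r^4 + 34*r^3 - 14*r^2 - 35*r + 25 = (r - 5)*(r^4 - 6*r^3 + 4*r^2 + 6*r - 5) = (r - 5)*(r - 1)*(r^3 - 5*r^2 - r + 5) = (r - 5)^2*(r - 1)*(r^2 - 1) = (r - 5)^2*(r - 1)^2*(r + 1)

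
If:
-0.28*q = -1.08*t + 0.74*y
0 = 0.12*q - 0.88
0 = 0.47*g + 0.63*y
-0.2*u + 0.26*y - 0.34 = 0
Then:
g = -1.34042553191489*y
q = 7.33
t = 0.685185185185185*y + 1.90123456790123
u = 1.3*y - 1.7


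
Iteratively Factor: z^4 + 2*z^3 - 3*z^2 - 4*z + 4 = (z - 1)*(z^3 + 3*z^2 - 4) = (z - 1)^2*(z^2 + 4*z + 4) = (z - 1)^2*(z + 2)*(z + 2)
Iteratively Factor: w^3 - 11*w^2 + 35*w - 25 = (w - 5)*(w^2 - 6*w + 5) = (w - 5)^2*(w - 1)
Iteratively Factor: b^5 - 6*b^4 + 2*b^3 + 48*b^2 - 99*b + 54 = (b - 2)*(b^4 - 4*b^3 - 6*b^2 + 36*b - 27) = (b - 2)*(b - 1)*(b^3 - 3*b^2 - 9*b + 27) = (b - 3)*(b - 2)*(b - 1)*(b^2 - 9) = (b - 3)^2*(b - 2)*(b - 1)*(b + 3)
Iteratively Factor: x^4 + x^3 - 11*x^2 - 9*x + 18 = (x - 1)*(x^3 + 2*x^2 - 9*x - 18) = (x - 3)*(x - 1)*(x^2 + 5*x + 6) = (x - 3)*(x - 1)*(x + 2)*(x + 3)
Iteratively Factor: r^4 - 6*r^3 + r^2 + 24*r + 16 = (r + 1)*(r^3 - 7*r^2 + 8*r + 16) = (r - 4)*(r + 1)*(r^2 - 3*r - 4) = (r - 4)^2*(r + 1)*(r + 1)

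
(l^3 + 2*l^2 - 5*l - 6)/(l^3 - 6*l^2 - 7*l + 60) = (l^2 - l - 2)/(l^2 - 9*l + 20)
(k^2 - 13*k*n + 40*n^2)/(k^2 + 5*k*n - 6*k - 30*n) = (k^2 - 13*k*n + 40*n^2)/(k^2 + 5*k*n - 6*k - 30*n)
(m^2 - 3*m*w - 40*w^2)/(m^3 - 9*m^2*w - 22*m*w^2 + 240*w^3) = 1/(m - 6*w)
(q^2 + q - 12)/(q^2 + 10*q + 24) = (q - 3)/(q + 6)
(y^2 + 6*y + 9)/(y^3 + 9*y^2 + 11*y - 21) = (y + 3)/(y^2 + 6*y - 7)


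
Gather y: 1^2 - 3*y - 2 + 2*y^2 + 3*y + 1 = 2*y^2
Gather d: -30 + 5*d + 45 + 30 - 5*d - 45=0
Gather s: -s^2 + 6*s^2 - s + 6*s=5*s^2 + 5*s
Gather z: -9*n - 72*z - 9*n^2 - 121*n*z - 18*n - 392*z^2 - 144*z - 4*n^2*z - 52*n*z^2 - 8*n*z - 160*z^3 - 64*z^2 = -9*n^2 - 27*n - 160*z^3 + z^2*(-52*n - 456) + z*(-4*n^2 - 129*n - 216)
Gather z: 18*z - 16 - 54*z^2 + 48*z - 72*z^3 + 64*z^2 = -72*z^3 + 10*z^2 + 66*z - 16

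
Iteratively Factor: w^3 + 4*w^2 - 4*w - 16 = (w - 2)*(w^2 + 6*w + 8) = (w - 2)*(w + 2)*(w + 4)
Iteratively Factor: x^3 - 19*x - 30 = (x + 2)*(x^2 - 2*x - 15) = (x - 5)*(x + 2)*(x + 3)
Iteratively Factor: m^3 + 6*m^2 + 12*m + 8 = (m + 2)*(m^2 + 4*m + 4) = (m + 2)^2*(m + 2)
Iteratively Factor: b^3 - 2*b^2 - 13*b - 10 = (b + 2)*(b^2 - 4*b - 5) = (b + 1)*(b + 2)*(b - 5)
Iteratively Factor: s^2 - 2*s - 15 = (s - 5)*(s + 3)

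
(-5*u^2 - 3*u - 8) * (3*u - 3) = -15*u^3 + 6*u^2 - 15*u + 24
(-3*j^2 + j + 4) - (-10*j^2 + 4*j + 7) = 7*j^2 - 3*j - 3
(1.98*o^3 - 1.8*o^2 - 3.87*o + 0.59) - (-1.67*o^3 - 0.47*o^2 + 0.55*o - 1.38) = 3.65*o^3 - 1.33*o^2 - 4.42*o + 1.97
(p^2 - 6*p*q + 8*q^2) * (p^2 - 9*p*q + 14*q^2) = p^4 - 15*p^3*q + 76*p^2*q^2 - 156*p*q^3 + 112*q^4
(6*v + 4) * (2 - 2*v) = -12*v^2 + 4*v + 8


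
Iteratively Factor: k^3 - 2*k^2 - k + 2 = (k + 1)*(k^2 - 3*k + 2) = (k - 1)*(k + 1)*(k - 2)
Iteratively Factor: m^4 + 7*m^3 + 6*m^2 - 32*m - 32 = (m + 1)*(m^3 + 6*m^2 - 32) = (m + 1)*(m + 4)*(m^2 + 2*m - 8) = (m - 2)*(m + 1)*(m + 4)*(m + 4)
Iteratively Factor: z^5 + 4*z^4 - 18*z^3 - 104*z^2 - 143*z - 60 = (z + 4)*(z^4 - 18*z^2 - 32*z - 15) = (z + 1)*(z + 4)*(z^3 - z^2 - 17*z - 15) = (z + 1)*(z + 3)*(z + 4)*(z^2 - 4*z - 5) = (z + 1)^2*(z + 3)*(z + 4)*(z - 5)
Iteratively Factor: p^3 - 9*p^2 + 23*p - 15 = (p - 3)*(p^2 - 6*p + 5) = (p - 5)*(p - 3)*(p - 1)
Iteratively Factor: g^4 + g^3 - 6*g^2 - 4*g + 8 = (g - 1)*(g^3 + 2*g^2 - 4*g - 8) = (g - 2)*(g - 1)*(g^2 + 4*g + 4) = (g - 2)*(g - 1)*(g + 2)*(g + 2)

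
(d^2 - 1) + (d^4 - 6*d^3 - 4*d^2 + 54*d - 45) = d^4 - 6*d^3 - 3*d^2 + 54*d - 46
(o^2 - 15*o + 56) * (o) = o^3 - 15*o^2 + 56*o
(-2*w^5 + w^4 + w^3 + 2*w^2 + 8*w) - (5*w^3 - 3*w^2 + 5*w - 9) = -2*w^5 + w^4 - 4*w^3 + 5*w^2 + 3*w + 9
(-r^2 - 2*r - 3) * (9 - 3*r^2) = 3*r^4 + 6*r^3 - 18*r - 27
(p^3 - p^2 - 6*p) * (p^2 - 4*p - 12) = p^5 - 5*p^4 - 14*p^3 + 36*p^2 + 72*p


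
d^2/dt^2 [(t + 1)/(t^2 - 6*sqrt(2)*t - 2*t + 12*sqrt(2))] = 2*(4*(t + 1)*(-t + 1 + 3*sqrt(2))^2 + (-3*t + 1 + 6*sqrt(2))*(t^2 - 6*sqrt(2)*t - 2*t + 12*sqrt(2)))/(t^2 - 6*sqrt(2)*t - 2*t + 12*sqrt(2))^3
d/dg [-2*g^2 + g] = 1 - 4*g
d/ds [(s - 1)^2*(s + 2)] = 3*s^2 - 3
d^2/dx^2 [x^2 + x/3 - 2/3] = 2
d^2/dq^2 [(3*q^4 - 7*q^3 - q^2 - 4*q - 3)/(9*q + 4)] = 2*(729*q^4 + 297*q^3 - 468*q^2 - 336*q - 115)/(729*q^3 + 972*q^2 + 432*q + 64)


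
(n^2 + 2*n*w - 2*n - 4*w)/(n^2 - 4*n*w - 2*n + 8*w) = (-n - 2*w)/(-n + 4*w)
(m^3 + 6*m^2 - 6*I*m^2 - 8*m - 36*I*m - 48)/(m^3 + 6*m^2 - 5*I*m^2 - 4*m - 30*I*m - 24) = (m - 2*I)/(m - I)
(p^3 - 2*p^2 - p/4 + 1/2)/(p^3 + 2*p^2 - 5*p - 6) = (p^2 - 1/4)/(p^2 + 4*p + 3)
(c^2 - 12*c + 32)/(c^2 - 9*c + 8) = (c - 4)/(c - 1)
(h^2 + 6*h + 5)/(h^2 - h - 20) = (h^2 + 6*h + 5)/(h^2 - h - 20)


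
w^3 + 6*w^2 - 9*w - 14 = (w - 2)*(w + 1)*(w + 7)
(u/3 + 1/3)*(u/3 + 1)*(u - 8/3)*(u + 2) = u^4/9 + 10*u^3/27 - 5*u^2/9 - 70*u/27 - 16/9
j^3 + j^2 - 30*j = j*(j - 5)*(j + 6)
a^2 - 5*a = a*(a - 5)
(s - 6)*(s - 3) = s^2 - 9*s + 18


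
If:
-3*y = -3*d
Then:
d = y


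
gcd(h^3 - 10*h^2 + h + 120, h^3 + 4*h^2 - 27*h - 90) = h^2 - 2*h - 15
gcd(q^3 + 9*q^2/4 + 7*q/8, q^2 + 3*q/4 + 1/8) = q + 1/2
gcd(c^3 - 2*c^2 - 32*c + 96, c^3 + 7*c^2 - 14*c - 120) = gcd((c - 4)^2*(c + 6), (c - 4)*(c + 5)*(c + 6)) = c^2 + 2*c - 24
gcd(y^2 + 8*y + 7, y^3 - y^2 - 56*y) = y + 7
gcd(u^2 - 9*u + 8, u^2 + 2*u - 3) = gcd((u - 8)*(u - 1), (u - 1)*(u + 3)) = u - 1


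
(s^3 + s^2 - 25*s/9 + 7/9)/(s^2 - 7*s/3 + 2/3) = (3*s^2 + 4*s - 7)/(3*(s - 2))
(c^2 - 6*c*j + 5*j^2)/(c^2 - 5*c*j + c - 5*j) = (c - j)/(c + 1)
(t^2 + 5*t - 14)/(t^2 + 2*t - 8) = (t + 7)/(t + 4)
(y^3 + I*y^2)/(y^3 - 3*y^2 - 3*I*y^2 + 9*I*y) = y*(y + I)/(y^2 - 3*y - 3*I*y + 9*I)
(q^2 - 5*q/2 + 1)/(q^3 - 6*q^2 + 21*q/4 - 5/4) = 2*(q - 2)/(2*q^2 - 11*q + 5)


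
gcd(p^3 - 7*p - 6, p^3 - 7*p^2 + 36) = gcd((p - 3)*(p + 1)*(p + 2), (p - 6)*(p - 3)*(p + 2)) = p^2 - p - 6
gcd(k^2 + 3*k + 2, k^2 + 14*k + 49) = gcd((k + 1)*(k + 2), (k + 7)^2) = 1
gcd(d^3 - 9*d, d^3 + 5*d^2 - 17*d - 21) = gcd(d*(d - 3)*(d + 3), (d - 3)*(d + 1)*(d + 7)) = d - 3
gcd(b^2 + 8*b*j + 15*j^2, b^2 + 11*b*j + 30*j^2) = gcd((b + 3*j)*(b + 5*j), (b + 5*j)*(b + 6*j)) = b + 5*j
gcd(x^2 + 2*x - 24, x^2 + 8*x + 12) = x + 6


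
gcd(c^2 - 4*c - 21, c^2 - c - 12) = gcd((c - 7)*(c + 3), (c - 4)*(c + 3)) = c + 3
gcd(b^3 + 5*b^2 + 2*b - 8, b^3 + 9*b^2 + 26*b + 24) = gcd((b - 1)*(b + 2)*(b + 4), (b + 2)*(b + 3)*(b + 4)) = b^2 + 6*b + 8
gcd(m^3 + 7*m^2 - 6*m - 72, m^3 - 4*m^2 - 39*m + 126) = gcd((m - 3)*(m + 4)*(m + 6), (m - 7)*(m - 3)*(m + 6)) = m^2 + 3*m - 18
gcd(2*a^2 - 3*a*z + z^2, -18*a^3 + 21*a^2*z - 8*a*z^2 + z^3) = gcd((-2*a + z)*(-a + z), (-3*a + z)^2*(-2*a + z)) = -2*a + z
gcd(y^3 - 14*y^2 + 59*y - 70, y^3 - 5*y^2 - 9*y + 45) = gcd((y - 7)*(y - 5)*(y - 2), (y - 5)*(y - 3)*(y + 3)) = y - 5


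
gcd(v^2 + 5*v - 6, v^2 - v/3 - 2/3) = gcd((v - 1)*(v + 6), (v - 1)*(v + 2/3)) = v - 1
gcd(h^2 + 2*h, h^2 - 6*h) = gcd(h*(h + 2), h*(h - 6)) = h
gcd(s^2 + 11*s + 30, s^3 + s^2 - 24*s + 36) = s + 6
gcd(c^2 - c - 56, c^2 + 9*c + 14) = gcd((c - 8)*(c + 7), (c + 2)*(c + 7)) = c + 7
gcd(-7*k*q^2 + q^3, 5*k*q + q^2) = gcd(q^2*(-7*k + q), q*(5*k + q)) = q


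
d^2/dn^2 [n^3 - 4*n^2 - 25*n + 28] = 6*n - 8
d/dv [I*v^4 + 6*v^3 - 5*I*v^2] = 2*v*(2*I*v^2 + 9*v - 5*I)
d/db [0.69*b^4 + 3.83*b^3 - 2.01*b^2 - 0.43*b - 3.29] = 2.76*b^3 + 11.49*b^2 - 4.02*b - 0.43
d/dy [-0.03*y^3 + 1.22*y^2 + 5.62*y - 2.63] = -0.09*y^2 + 2.44*y + 5.62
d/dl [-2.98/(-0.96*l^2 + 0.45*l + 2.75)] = (1.341 - 5.7216*l)/(-0.96*l^2 + 0.45*l + 2.75)^2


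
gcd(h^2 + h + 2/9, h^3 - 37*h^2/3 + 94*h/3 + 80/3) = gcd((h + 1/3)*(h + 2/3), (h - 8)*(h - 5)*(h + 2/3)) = h + 2/3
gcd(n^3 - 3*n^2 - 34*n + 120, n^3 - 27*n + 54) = n + 6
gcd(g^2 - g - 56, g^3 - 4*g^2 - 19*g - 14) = 1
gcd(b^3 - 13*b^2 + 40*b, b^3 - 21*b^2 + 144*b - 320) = b^2 - 13*b + 40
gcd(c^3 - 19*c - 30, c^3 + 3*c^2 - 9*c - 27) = c + 3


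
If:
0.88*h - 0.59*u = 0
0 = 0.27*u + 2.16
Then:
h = -5.36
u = -8.00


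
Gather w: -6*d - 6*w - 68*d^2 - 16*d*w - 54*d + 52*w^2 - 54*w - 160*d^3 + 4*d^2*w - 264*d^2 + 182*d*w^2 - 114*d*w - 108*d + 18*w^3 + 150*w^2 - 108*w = -160*d^3 - 332*d^2 - 168*d + 18*w^3 + w^2*(182*d + 202) + w*(4*d^2 - 130*d - 168)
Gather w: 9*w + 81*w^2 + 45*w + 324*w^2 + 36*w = 405*w^2 + 90*w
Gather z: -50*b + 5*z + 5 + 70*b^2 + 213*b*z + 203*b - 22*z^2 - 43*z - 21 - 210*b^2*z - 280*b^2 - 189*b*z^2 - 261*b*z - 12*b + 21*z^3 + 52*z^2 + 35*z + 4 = -210*b^2 + 141*b + 21*z^3 + z^2*(30 - 189*b) + z*(-210*b^2 - 48*b - 3) - 12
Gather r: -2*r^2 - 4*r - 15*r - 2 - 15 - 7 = -2*r^2 - 19*r - 24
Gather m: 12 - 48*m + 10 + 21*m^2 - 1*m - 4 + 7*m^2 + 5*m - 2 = 28*m^2 - 44*m + 16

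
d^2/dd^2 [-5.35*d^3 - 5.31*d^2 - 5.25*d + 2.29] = -32.1*d - 10.62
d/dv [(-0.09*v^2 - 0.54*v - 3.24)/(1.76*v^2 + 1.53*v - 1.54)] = (0.8127*v^2 + 11.682*v + 5.7888)/(3.0976*v^4 + 5.3856*v^3 - 3.0799*v^2 - 4.7124*v + 2.3716)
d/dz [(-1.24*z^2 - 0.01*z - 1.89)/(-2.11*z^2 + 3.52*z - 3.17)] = (-4.3859*z^2 - 0.114199999999999*z + 6.6845)/(4.4521*z^4 - 14.8544*z^3 + 25.7678*z^2 - 22.3168*z + 10.0489)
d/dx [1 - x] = -1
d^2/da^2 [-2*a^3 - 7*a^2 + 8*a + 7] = -12*a - 14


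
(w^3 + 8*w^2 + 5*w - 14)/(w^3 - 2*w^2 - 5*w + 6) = (w + 7)/(w - 3)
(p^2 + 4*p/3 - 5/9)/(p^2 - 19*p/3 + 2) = (p + 5/3)/(p - 6)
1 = 1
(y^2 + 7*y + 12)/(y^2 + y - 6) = (y + 4)/(y - 2)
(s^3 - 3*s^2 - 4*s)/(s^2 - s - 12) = s*(s + 1)/(s + 3)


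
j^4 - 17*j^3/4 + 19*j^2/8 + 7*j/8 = j*(j - 7/2)*(j - 1)*(j + 1/4)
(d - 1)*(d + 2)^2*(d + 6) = d^4 + 9*d^3 + 18*d^2 - 4*d - 24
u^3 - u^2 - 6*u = u*(u - 3)*(u + 2)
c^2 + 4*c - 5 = (c - 1)*(c + 5)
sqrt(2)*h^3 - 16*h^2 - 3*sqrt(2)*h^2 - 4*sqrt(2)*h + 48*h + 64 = (h - 4)*(h - 8*sqrt(2))*(sqrt(2)*h + sqrt(2))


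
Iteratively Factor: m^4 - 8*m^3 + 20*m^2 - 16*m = (m - 2)*(m^3 - 6*m^2 + 8*m) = (m - 4)*(m - 2)*(m^2 - 2*m) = m*(m - 4)*(m - 2)*(m - 2)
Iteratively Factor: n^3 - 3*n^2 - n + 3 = (n + 1)*(n^2 - 4*n + 3) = (n - 1)*(n + 1)*(n - 3)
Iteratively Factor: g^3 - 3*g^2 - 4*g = (g - 4)*(g^2 + g) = g*(g - 4)*(g + 1)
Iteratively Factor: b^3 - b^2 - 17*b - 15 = (b - 5)*(b^2 + 4*b + 3) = (b - 5)*(b + 1)*(b + 3)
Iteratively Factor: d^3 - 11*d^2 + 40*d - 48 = (d - 4)*(d^2 - 7*d + 12) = (d - 4)*(d - 3)*(d - 4)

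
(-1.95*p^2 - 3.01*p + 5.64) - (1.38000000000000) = -1.95*p^2 - 3.01*p + 4.26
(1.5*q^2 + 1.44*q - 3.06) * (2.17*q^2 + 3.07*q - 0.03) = 3.255*q^4 + 7.7298*q^3 - 2.2644*q^2 - 9.4374*q + 0.0918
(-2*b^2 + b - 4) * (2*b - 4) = -4*b^3 + 10*b^2 - 12*b + 16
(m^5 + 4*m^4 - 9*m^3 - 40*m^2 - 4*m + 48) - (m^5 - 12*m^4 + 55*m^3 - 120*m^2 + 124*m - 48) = 16*m^4 - 64*m^3 + 80*m^2 - 128*m + 96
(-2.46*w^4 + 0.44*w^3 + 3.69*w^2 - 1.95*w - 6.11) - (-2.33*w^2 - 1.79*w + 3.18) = -2.46*w^4 + 0.44*w^3 + 6.02*w^2 - 0.16*w - 9.29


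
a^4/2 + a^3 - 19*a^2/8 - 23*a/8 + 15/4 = (a/2 + 1)*(a - 3/2)*(a - 1)*(a + 5/2)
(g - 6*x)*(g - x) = g^2 - 7*g*x + 6*x^2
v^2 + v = v*(v + 1)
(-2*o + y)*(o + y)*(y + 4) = -2*o^2*y - 8*o^2 - o*y^2 - 4*o*y + y^3 + 4*y^2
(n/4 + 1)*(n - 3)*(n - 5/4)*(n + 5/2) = n^4/4 + 9*n^3/16 - 111*n^2/32 - 145*n/32 + 75/8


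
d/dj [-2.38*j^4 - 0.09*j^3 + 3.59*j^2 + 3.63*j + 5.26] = -9.52*j^3 - 0.27*j^2 + 7.18*j + 3.63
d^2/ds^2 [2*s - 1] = 0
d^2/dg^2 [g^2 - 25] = 2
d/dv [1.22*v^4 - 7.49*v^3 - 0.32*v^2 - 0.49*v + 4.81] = 4.88*v^3 - 22.47*v^2 - 0.64*v - 0.49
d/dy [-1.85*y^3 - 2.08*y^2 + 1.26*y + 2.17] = -5.55*y^2 - 4.16*y + 1.26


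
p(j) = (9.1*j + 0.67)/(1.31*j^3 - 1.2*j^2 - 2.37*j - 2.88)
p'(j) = (9.1*j + 0.67)*(-3.93*j^2 + 2.4*j + 2.37)/(1.31*j^3 - 1.2*j^2 - 2.37*j - 2.88)^2 + 9.1/(1.31*j^3 - 1.2*j^2 - 2.37*j - 2.88) = (-23.842*j^3 + 8.2869*j^2 + 1.608*j - 24.6201)/(1.7161*j^6 - 3.144*j^5 - 4.7694*j^4 - 1.8576*j^3 + 12.5289*j^2 + 13.6512*j + 8.2944)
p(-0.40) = 1.35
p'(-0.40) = -4.60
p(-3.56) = 0.46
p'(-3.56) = 0.24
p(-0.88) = 2.80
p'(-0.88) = -0.49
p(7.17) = 0.16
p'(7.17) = -0.05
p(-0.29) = 0.85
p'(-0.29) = -4.40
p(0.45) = -1.17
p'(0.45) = -1.47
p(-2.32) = 1.01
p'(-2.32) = 0.77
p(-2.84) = 0.70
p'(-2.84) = 0.45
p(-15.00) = 0.03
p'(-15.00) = 0.00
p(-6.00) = 0.17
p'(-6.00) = 0.05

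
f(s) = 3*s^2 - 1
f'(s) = 6*s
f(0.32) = -0.69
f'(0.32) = 1.92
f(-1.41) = 4.96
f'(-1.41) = -8.46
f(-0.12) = -0.96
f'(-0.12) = -0.72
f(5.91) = 103.78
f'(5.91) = 35.46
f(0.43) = -0.45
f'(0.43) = 2.58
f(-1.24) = 3.61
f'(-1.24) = -7.44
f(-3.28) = 31.28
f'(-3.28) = -19.68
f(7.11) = 150.66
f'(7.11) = 42.66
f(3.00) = 26.00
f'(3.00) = 18.00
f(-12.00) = 431.00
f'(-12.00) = -72.00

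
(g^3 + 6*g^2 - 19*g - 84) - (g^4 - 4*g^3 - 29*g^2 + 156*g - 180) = -g^4 + 5*g^3 + 35*g^2 - 175*g + 96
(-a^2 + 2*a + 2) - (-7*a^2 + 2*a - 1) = 6*a^2 + 3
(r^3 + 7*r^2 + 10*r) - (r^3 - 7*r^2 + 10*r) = 14*r^2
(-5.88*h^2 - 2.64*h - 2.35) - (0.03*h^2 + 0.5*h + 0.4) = -5.91*h^2 - 3.14*h - 2.75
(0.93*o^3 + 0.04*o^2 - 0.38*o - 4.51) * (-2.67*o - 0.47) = -2.4831*o^4 - 0.5439*o^3 + 0.9958*o^2 + 12.2203*o + 2.1197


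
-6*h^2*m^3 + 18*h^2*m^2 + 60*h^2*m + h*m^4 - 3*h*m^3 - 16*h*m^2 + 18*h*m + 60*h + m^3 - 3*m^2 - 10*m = (-6*h + m)*(m - 5)*(m + 2)*(h*m + 1)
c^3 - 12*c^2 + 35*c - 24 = (c - 8)*(c - 3)*(c - 1)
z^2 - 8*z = z*(z - 8)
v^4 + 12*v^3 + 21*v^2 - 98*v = v*(v - 2)*(v + 7)^2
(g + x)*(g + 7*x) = g^2 + 8*g*x + 7*x^2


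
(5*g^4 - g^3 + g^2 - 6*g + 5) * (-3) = -15*g^4 + 3*g^3 - 3*g^2 + 18*g - 15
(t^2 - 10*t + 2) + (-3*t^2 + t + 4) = -2*t^2 - 9*t + 6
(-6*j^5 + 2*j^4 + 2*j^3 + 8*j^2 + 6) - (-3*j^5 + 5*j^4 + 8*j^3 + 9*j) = -3*j^5 - 3*j^4 - 6*j^3 + 8*j^2 - 9*j + 6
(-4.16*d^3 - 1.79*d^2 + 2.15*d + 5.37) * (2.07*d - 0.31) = -8.6112*d^4 - 2.4157*d^3 + 5.0054*d^2 + 10.4494*d - 1.6647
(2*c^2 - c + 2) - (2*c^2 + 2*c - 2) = 4 - 3*c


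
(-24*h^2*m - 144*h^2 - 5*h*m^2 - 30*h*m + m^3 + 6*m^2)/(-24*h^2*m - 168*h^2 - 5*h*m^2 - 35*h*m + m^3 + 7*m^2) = (m + 6)/(m + 7)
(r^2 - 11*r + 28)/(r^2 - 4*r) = (r - 7)/r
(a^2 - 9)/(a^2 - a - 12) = (a - 3)/(a - 4)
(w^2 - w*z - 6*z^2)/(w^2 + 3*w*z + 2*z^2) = (w - 3*z)/(w + z)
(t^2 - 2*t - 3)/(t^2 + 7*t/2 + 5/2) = 2*(t - 3)/(2*t + 5)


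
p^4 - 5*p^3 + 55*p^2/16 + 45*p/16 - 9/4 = (p - 4)*(p - 1)*(p - 3/4)*(p + 3/4)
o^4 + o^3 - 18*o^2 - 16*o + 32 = (o - 4)*(o - 1)*(o + 2)*(o + 4)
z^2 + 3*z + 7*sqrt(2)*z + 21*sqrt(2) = (z + 3)*(z + 7*sqrt(2))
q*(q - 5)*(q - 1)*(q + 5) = q^4 - q^3 - 25*q^2 + 25*q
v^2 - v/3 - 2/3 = (v - 1)*(v + 2/3)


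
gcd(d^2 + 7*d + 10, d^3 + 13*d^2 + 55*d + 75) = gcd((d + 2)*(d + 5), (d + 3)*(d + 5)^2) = d + 5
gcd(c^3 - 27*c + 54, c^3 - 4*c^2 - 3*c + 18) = c^2 - 6*c + 9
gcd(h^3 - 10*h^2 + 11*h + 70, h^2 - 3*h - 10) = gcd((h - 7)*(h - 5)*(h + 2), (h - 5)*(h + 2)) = h^2 - 3*h - 10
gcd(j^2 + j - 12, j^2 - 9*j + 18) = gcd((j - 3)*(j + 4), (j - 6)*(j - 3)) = j - 3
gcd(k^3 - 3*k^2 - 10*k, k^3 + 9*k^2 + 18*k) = k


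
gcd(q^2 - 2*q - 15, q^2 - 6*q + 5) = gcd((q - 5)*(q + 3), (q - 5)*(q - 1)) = q - 5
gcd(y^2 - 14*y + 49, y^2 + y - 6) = 1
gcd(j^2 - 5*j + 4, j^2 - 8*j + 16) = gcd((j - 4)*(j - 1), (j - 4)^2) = j - 4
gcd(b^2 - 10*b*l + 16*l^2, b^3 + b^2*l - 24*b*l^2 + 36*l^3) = b - 2*l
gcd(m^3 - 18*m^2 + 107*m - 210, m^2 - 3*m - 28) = m - 7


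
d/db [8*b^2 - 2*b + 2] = 16*b - 2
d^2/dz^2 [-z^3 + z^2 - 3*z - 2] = 2 - 6*z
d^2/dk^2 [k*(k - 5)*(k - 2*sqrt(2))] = 6*k - 10 - 4*sqrt(2)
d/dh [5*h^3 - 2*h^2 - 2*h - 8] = 15*h^2 - 4*h - 2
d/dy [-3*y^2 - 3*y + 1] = -6*y - 3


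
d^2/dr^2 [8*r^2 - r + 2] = 16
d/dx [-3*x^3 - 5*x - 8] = -9*x^2 - 5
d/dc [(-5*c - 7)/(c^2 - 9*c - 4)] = (5*c^2 + 14*c - 43)/(c^4 - 18*c^3 + 73*c^2 + 72*c + 16)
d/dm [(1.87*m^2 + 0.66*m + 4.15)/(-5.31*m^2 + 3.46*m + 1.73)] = (9.9748*m^2 + 50.5432*m - 13.2172)/(28.1961*m^4 - 36.7452*m^3 - 6.401*m^2 + 11.9716*m + 2.9929)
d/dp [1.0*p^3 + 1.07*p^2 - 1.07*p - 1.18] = 3.0*p^2 + 2.14*p - 1.07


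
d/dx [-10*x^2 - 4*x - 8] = -20*x - 4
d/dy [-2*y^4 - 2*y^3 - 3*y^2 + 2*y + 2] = -8*y^3 - 6*y^2 - 6*y + 2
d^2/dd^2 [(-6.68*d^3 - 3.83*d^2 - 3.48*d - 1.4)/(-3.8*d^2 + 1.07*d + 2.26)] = (1.13686837721616e-13*d^5 - 5.6843418860808e-14*d^4 + 261.679504*d^3 + 415.569696*d^2 + 349.875648*d + 49.545664)/(54.872*d^6 - 46.3524*d^5 - 84.85134*d^4 + 53.909917*d^3 + 50.464218*d^2 - 16.395396*d - 11.543176)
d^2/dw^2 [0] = 0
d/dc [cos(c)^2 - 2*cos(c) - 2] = 2*(1 - cos(c))*sin(c)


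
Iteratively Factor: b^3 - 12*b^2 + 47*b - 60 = (b - 5)*(b^2 - 7*b + 12) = (b - 5)*(b - 3)*(b - 4)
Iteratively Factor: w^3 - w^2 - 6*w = (w)*(w^2 - w - 6) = w*(w + 2)*(w - 3)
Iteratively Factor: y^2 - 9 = (y + 3)*(y - 3)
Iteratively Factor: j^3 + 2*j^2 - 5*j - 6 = (j + 3)*(j^2 - j - 2) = (j + 1)*(j + 3)*(j - 2)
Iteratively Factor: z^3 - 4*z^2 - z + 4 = (z - 4)*(z^2 - 1) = (z - 4)*(z - 1)*(z + 1)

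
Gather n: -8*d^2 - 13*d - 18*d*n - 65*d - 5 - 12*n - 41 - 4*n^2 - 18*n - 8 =-8*d^2 - 78*d - 4*n^2 + n*(-18*d - 30) - 54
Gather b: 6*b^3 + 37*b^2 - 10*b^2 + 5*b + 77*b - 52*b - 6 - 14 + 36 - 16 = 6*b^3 + 27*b^2 + 30*b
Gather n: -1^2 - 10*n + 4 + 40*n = 30*n + 3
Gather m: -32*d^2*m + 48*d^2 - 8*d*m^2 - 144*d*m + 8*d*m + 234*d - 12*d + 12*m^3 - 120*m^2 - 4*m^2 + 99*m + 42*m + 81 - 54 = 48*d^2 + 222*d + 12*m^3 + m^2*(-8*d - 124) + m*(-32*d^2 - 136*d + 141) + 27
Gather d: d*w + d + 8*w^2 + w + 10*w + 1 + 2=d*(w + 1) + 8*w^2 + 11*w + 3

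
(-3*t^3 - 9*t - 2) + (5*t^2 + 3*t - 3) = -3*t^3 + 5*t^2 - 6*t - 5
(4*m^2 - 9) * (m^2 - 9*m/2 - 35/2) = 4*m^4 - 18*m^3 - 79*m^2 + 81*m/2 + 315/2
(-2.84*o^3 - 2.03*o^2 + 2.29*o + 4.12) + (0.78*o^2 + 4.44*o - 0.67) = -2.84*o^3 - 1.25*o^2 + 6.73*o + 3.45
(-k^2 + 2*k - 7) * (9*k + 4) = -9*k^3 + 14*k^2 - 55*k - 28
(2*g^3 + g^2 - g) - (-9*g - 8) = 2*g^3 + g^2 + 8*g + 8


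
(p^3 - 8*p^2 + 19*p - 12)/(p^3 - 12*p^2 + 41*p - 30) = (p^2 - 7*p + 12)/(p^2 - 11*p + 30)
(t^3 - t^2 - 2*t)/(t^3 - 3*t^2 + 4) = t/(t - 2)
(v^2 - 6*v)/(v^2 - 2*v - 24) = v/(v + 4)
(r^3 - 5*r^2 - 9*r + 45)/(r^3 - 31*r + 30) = (r^2 - 9)/(r^2 + 5*r - 6)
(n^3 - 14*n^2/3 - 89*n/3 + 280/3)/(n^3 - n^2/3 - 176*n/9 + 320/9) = 3*(n - 7)/(3*n - 8)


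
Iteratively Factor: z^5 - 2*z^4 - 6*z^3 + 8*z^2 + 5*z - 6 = (z + 2)*(z^4 - 4*z^3 + 2*z^2 + 4*z - 3) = (z - 3)*(z + 2)*(z^3 - z^2 - z + 1) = (z - 3)*(z - 1)*(z + 2)*(z^2 - 1) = (z - 3)*(z - 1)*(z + 1)*(z + 2)*(z - 1)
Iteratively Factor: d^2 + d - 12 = (d - 3)*(d + 4)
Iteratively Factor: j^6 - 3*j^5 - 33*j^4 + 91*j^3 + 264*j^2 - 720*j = (j + 4)*(j^5 - 7*j^4 - 5*j^3 + 111*j^2 - 180*j) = j*(j + 4)*(j^4 - 7*j^3 - 5*j^2 + 111*j - 180) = j*(j + 4)^2*(j^3 - 11*j^2 + 39*j - 45) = j*(j - 3)*(j + 4)^2*(j^2 - 8*j + 15) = j*(j - 5)*(j - 3)*(j + 4)^2*(j - 3)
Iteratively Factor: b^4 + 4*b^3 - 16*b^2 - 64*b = (b + 4)*(b^3 - 16*b) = b*(b + 4)*(b^2 - 16) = b*(b + 4)^2*(b - 4)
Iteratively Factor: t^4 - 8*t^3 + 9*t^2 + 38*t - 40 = (t + 2)*(t^3 - 10*t^2 + 29*t - 20) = (t - 4)*(t + 2)*(t^2 - 6*t + 5) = (t - 5)*(t - 4)*(t + 2)*(t - 1)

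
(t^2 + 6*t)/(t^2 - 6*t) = (t + 6)/(t - 6)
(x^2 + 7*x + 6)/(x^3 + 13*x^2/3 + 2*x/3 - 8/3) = 3*(x + 6)/(3*x^2 + 10*x - 8)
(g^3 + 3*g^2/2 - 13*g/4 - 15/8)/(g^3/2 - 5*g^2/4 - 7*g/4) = (-8*g^3 - 12*g^2 + 26*g + 15)/(2*g*(-2*g^2 + 5*g + 7))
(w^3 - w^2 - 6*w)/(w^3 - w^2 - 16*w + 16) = w*(w^2 - w - 6)/(w^3 - w^2 - 16*w + 16)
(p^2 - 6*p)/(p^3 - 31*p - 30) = p/(p^2 + 6*p + 5)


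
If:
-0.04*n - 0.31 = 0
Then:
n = -7.75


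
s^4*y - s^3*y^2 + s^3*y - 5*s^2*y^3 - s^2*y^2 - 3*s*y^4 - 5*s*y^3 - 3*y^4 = (s - 3*y)*(s + y)^2*(s*y + y)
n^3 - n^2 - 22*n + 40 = (n - 4)*(n - 2)*(n + 5)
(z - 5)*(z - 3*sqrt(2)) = z^2 - 5*z - 3*sqrt(2)*z + 15*sqrt(2)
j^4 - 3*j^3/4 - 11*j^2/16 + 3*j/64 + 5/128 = (j - 5/4)*(j - 1/4)*(j + 1/4)*(j + 1/2)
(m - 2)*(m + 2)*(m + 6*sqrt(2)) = m^3 + 6*sqrt(2)*m^2 - 4*m - 24*sqrt(2)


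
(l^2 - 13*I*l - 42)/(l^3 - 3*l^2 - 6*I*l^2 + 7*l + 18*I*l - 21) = (l - 6*I)/(l^2 + l*(-3 + I) - 3*I)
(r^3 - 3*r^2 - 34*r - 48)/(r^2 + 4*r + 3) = (r^2 - 6*r - 16)/(r + 1)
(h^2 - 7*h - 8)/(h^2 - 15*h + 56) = (h + 1)/(h - 7)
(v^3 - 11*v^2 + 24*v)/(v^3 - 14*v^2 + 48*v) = (v - 3)/(v - 6)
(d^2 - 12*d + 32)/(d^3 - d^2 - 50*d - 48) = (d - 4)/(d^2 + 7*d + 6)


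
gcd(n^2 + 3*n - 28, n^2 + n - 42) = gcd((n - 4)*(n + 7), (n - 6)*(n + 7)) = n + 7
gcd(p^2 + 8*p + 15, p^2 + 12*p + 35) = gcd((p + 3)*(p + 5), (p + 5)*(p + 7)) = p + 5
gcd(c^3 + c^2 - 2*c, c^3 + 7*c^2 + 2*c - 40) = 1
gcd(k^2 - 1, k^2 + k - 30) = 1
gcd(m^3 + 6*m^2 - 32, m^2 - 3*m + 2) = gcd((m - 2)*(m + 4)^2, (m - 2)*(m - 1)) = m - 2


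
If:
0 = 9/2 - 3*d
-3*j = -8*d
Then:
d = 3/2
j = 4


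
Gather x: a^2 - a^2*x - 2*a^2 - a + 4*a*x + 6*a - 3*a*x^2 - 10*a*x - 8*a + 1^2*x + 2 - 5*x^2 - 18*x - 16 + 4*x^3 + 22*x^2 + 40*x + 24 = -a^2 - 3*a + 4*x^3 + x^2*(17 - 3*a) + x*(-a^2 - 6*a + 23) + 10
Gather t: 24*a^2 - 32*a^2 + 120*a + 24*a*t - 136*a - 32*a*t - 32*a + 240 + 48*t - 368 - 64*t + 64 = -8*a^2 - 48*a + t*(-8*a - 16) - 64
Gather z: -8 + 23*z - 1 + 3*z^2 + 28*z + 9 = 3*z^2 + 51*z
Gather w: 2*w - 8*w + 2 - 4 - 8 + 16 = 6 - 6*w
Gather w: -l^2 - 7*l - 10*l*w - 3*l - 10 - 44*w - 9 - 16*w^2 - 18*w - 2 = -l^2 - 10*l - 16*w^2 + w*(-10*l - 62) - 21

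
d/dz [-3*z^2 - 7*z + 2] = -6*z - 7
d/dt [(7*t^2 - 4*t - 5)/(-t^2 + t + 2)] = 3*(t^2 + 6*t - 1)/(t^4 - 2*t^3 - 3*t^2 + 4*t + 4)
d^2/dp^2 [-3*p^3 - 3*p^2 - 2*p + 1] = -18*p - 6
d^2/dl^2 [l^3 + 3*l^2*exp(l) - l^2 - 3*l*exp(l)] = 3*l^2*exp(l) + 9*l*exp(l) + 6*l - 2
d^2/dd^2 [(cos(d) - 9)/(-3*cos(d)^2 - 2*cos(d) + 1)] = (81*(1 - cos(2*d))^2*cos(d)/4 - 165*(1 - cos(2*d))^2/2 + 163*cos(d) - 158*cos(2*d) - 45*cos(3*d)/2 - 9*cos(5*d)/2 + 294)/((cos(d) + 1)^3*(3*cos(d) - 1)^3)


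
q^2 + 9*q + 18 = (q + 3)*(q + 6)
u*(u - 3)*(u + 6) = u^3 + 3*u^2 - 18*u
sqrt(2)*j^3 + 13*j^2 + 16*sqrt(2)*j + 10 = (j + sqrt(2))*(j + 5*sqrt(2))*(sqrt(2)*j + 1)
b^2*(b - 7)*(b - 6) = b^4 - 13*b^3 + 42*b^2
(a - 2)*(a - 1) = a^2 - 3*a + 2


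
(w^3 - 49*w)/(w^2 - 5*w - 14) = w*(w + 7)/(w + 2)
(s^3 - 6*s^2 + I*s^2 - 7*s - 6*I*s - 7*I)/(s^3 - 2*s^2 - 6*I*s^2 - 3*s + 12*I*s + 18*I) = (s^2 + s*(-7 + I) - 7*I)/(s^2 + s*(-3 - 6*I) + 18*I)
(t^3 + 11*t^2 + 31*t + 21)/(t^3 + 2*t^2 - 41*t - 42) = (t + 3)/(t - 6)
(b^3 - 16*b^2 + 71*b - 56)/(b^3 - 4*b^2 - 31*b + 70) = (b^2 - 9*b + 8)/(b^2 + 3*b - 10)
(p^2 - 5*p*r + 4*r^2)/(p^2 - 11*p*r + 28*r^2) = (p - r)/(p - 7*r)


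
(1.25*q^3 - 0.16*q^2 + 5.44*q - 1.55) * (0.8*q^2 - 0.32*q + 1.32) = 1.0*q^5 - 0.528*q^4 + 6.0532*q^3 - 3.192*q^2 + 7.6768*q - 2.046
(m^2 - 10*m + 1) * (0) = 0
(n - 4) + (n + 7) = 2*n + 3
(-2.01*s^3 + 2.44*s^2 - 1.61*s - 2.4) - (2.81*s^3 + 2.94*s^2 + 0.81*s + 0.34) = -4.82*s^3 - 0.5*s^2 - 2.42*s - 2.74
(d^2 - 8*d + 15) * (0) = 0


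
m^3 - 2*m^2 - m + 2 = (m - 2)*(m - 1)*(m + 1)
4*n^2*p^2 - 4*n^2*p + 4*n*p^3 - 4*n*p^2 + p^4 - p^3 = p*(2*n + p)^2*(p - 1)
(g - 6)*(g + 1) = g^2 - 5*g - 6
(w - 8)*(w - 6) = w^2 - 14*w + 48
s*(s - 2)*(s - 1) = s^3 - 3*s^2 + 2*s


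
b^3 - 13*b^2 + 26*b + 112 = (b - 8)*(b - 7)*(b + 2)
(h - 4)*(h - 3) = h^2 - 7*h + 12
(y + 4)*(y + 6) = y^2 + 10*y + 24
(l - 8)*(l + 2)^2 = l^3 - 4*l^2 - 28*l - 32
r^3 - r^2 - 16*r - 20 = (r - 5)*(r + 2)^2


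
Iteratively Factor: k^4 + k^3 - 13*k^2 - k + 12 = (k + 4)*(k^3 - 3*k^2 - k + 3) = (k - 3)*(k + 4)*(k^2 - 1) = (k - 3)*(k + 1)*(k + 4)*(k - 1)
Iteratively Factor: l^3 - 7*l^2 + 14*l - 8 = (l - 1)*(l^2 - 6*l + 8) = (l - 2)*(l - 1)*(l - 4)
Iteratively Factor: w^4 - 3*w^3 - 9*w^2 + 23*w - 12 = (w - 4)*(w^3 + w^2 - 5*w + 3) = (w - 4)*(w + 3)*(w^2 - 2*w + 1) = (w - 4)*(w - 1)*(w + 3)*(w - 1)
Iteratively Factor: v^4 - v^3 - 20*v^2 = (v)*(v^3 - v^2 - 20*v) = v^2*(v^2 - v - 20) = v^2*(v - 5)*(v + 4)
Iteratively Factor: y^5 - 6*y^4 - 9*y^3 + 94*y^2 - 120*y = (y - 3)*(y^4 - 3*y^3 - 18*y^2 + 40*y) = (y - 3)*(y - 2)*(y^3 - y^2 - 20*y) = y*(y - 3)*(y - 2)*(y^2 - y - 20) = y*(y - 3)*(y - 2)*(y + 4)*(y - 5)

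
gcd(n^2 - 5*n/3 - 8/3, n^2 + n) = n + 1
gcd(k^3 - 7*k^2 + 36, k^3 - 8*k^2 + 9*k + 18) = k^2 - 9*k + 18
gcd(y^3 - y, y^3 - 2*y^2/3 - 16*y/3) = y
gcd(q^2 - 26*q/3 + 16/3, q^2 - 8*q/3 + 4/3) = q - 2/3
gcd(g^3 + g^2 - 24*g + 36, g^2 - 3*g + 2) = g - 2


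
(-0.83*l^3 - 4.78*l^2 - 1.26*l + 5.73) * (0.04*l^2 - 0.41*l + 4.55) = -0.0332*l^5 + 0.1491*l^4 - 1.8671*l^3 - 21.0032*l^2 - 8.0823*l + 26.0715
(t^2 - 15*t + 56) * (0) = 0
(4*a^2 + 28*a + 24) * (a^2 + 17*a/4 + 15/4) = 4*a^4 + 45*a^3 + 158*a^2 + 207*a + 90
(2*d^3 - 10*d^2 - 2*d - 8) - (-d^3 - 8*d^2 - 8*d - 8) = 3*d^3 - 2*d^2 + 6*d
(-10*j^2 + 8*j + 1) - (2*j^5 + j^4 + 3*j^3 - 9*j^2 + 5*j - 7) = -2*j^5 - j^4 - 3*j^3 - j^2 + 3*j + 8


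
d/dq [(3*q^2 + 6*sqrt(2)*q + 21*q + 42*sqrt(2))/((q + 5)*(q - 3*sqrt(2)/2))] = 3*(-7*sqrt(2)*q^2 - 4*q^2 - 86*sqrt(2)*q - 245*sqrt(2) + 24)/(2*q^4 - 6*sqrt(2)*q^3 + 20*q^3 - 60*sqrt(2)*q^2 + 59*q^2 - 150*sqrt(2)*q + 90*q + 225)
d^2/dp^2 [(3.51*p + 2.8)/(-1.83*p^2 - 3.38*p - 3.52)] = (-(3.51*p + 2.8)*(3.66*p + 3.38)*(7.32*p + 6.76) + (38.5398*p + 33.9756)*(1.83*p^2 + 3.38*p + 3.52))/(1.83*p^2 + 3.38*p + 3.52)^3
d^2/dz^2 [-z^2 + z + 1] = -2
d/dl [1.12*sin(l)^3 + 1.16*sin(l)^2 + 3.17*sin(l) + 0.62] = (3.36*sin(l)^2 + 2.32*sin(l) + 3.17)*cos(l)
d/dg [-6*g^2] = -12*g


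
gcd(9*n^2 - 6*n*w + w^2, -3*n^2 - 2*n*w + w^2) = -3*n + w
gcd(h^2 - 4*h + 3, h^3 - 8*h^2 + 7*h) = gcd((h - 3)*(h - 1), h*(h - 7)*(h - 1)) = h - 1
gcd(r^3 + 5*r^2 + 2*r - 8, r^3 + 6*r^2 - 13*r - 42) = r + 2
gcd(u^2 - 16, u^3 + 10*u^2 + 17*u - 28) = u + 4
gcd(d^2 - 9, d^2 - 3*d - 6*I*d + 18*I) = d - 3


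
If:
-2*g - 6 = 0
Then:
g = -3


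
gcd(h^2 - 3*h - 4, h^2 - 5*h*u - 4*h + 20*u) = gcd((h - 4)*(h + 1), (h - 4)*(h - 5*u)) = h - 4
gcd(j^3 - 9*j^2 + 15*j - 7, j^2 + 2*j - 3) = j - 1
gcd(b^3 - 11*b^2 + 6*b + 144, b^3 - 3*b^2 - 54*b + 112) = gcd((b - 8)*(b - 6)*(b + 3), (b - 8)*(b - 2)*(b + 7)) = b - 8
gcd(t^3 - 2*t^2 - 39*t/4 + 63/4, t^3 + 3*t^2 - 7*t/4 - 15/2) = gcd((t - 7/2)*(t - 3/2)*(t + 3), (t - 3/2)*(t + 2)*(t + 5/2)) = t - 3/2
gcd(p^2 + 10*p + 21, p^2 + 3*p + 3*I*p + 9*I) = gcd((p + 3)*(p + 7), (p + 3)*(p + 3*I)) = p + 3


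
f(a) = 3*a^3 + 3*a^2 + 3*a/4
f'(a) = 9*a^2 + 6*a + 3/4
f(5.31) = 537.73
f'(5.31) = 286.37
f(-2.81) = -44.98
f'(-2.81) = 54.95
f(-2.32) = -23.05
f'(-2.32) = 35.27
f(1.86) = 31.08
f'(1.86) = 43.05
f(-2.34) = -23.77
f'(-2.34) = 35.99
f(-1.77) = -8.56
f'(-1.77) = 18.33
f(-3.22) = -71.47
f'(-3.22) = 74.75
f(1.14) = 9.20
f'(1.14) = 19.29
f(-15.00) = -9461.25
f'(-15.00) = 1935.75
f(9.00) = 2436.75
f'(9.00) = 783.75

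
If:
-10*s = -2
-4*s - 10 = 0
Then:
No Solution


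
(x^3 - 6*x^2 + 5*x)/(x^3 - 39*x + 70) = x*(x - 1)/(x^2 + 5*x - 14)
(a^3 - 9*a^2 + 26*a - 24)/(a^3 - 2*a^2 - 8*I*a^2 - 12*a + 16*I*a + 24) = (a^2 - 7*a + 12)/(a^2 - 8*I*a - 12)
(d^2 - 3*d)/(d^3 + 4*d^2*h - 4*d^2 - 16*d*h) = (d - 3)/(d^2 + 4*d*h - 4*d - 16*h)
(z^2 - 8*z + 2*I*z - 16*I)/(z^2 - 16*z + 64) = (z + 2*I)/(z - 8)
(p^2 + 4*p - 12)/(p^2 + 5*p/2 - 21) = 2*(p - 2)/(2*p - 7)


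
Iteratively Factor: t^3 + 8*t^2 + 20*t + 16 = (t + 4)*(t^2 + 4*t + 4) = (t + 2)*(t + 4)*(t + 2)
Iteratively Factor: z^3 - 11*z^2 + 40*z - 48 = (z - 3)*(z^2 - 8*z + 16) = (z - 4)*(z - 3)*(z - 4)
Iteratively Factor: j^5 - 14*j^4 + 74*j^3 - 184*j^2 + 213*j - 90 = (j - 5)*(j^4 - 9*j^3 + 29*j^2 - 39*j + 18) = (j - 5)*(j - 3)*(j^3 - 6*j^2 + 11*j - 6) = (j - 5)*(j - 3)^2*(j^2 - 3*j + 2) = (j - 5)*(j - 3)^2*(j - 1)*(j - 2)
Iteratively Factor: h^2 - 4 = (h + 2)*(h - 2)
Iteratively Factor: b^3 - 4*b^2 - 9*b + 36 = (b - 3)*(b^2 - b - 12) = (b - 3)*(b + 3)*(b - 4)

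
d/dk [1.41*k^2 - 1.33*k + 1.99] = 2.82*k - 1.33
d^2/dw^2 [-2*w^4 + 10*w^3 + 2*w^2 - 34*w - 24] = -24*w^2 + 60*w + 4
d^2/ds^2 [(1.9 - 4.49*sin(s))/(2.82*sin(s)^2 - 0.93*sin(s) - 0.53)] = (-35.706276*sin(s)^5 + 48.662766*sin(s)^4 + 16.199208*sin(s)^3 - 75.441969*sin(s)^2 + 67.964413*sin(s) - 13.392342)/(-2.82*sin(s)^2 + 0.93*sin(s) + 0.53)^3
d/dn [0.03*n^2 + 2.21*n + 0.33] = 0.06*n + 2.21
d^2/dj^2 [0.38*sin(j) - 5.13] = -0.38*sin(j)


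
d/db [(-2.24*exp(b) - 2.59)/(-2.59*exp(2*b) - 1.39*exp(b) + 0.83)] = (-(2.24*exp(b) + 2.59)*(5.18*exp(b) + 1.39) + 5.8016*exp(2*b) + 3.1136*exp(b) - 1.8592)*exp(b)/(2.59*exp(2*b) + 1.39*exp(b) - 0.83)^2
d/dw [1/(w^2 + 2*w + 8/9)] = 162*(-w - 1)/(9*w^2 + 18*w + 8)^2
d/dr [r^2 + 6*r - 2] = 2*r + 6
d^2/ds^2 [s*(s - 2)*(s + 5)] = 6*s + 6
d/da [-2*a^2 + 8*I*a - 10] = -4*a + 8*I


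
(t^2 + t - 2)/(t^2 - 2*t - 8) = (t - 1)/(t - 4)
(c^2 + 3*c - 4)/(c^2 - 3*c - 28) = (c - 1)/(c - 7)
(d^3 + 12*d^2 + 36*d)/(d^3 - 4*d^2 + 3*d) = (d^2 + 12*d + 36)/(d^2 - 4*d + 3)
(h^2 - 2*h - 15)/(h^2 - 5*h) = (h + 3)/h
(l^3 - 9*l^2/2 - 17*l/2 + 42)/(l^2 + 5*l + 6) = (l^2 - 15*l/2 + 14)/(l + 2)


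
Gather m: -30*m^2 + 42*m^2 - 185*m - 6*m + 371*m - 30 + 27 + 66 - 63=12*m^2 + 180*m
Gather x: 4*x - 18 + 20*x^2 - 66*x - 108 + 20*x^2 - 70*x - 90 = 40*x^2 - 132*x - 216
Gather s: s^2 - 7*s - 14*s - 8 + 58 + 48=s^2 - 21*s + 98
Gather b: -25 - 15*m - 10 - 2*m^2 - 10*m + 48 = -2*m^2 - 25*m + 13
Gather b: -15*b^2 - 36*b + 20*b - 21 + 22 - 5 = -15*b^2 - 16*b - 4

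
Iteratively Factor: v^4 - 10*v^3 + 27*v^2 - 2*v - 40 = (v - 5)*(v^3 - 5*v^2 + 2*v + 8) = (v - 5)*(v + 1)*(v^2 - 6*v + 8) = (v - 5)*(v - 4)*(v + 1)*(v - 2)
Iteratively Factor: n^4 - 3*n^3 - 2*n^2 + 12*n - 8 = (n - 2)*(n^3 - n^2 - 4*n + 4) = (n - 2)^2*(n^2 + n - 2) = (n - 2)^2*(n - 1)*(n + 2)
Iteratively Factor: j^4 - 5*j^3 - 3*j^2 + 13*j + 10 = (j + 1)*(j^3 - 6*j^2 + 3*j + 10) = (j - 2)*(j + 1)*(j^2 - 4*j - 5) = (j - 2)*(j + 1)^2*(j - 5)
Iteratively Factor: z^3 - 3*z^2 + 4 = (z + 1)*(z^2 - 4*z + 4) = (z - 2)*(z + 1)*(z - 2)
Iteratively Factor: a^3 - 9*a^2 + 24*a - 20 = (a - 2)*(a^2 - 7*a + 10) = (a - 5)*(a - 2)*(a - 2)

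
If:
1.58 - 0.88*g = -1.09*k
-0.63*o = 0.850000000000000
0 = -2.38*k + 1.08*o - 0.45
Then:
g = 0.80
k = -0.80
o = -1.35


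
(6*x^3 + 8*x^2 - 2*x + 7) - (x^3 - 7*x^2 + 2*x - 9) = 5*x^3 + 15*x^2 - 4*x + 16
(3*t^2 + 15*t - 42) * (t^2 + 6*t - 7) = 3*t^4 + 33*t^3 + 27*t^2 - 357*t + 294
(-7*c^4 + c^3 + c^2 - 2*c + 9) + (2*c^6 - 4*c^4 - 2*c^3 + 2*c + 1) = 2*c^6 - 11*c^4 - c^3 + c^2 + 10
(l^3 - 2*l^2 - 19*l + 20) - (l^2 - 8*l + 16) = l^3 - 3*l^2 - 11*l + 4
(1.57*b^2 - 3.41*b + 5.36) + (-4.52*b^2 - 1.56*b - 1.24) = -2.95*b^2 - 4.97*b + 4.12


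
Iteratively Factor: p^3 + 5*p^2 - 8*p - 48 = (p + 4)*(p^2 + p - 12) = (p + 4)^2*(p - 3)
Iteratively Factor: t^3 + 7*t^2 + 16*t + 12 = (t + 3)*(t^2 + 4*t + 4) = (t + 2)*(t + 3)*(t + 2)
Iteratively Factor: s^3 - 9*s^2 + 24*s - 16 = (s - 1)*(s^2 - 8*s + 16) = (s - 4)*(s - 1)*(s - 4)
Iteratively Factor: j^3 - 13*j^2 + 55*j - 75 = (j - 5)*(j^2 - 8*j + 15) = (j - 5)^2*(j - 3)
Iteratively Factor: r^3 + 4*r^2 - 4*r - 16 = (r - 2)*(r^2 + 6*r + 8) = (r - 2)*(r + 4)*(r + 2)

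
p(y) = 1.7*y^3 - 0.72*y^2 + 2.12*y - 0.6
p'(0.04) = 2.07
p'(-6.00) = 194.36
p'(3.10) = 46.67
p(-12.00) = -3067.32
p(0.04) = -0.52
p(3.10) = 49.70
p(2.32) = 21.67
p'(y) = 5.1*y^2 - 1.44*y + 2.12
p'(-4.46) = 109.99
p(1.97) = 13.78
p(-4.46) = -175.20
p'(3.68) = 65.89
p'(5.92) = 172.33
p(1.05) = 2.80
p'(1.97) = 19.08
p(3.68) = 82.17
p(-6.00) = -406.44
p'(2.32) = 26.23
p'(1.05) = 6.23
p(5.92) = 339.42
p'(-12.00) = 753.80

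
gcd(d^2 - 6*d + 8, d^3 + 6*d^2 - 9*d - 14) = d - 2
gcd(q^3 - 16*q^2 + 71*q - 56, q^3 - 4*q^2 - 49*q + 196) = q - 7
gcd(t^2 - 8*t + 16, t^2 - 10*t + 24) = t - 4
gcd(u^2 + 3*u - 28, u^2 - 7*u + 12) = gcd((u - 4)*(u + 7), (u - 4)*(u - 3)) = u - 4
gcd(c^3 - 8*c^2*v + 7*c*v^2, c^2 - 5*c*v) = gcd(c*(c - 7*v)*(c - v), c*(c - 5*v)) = c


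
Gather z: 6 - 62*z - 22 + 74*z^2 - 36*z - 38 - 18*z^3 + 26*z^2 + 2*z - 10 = -18*z^3 + 100*z^2 - 96*z - 64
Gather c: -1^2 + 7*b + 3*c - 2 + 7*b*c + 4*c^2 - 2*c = 7*b + 4*c^2 + c*(7*b + 1) - 3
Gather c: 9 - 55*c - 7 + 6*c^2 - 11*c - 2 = 6*c^2 - 66*c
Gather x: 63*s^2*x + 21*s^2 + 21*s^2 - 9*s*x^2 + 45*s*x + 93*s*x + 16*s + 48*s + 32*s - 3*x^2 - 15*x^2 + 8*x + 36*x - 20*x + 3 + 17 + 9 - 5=42*s^2 + 96*s + x^2*(-9*s - 18) + x*(63*s^2 + 138*s + 24) + 24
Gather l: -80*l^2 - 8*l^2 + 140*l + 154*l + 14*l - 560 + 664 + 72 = -88*l^2 + 308*l + 176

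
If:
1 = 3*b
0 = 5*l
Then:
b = 1/3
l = 0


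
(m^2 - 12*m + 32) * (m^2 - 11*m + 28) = m^4 - 23*m^3 + 192*m^2 - 688*m + 896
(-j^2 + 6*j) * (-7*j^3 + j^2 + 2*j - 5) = 7*j^5 - 43*j^4 + 4*j^3 + 17*j^2 - 30*j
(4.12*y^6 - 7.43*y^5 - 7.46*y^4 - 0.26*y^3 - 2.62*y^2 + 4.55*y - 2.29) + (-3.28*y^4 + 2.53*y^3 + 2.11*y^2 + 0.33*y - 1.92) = 4.12*y^6 - 7.43*y^5 - 10.74*y^4 + 2.27*y^3 - 0.51*y^2 + 4.88*y - 4.21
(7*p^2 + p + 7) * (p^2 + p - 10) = 7*p^4 + 8*p^3 - 62*p^2 - 3*p - 70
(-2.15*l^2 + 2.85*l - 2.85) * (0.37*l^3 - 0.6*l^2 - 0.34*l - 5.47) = -0.7955*l^5 + 2.3445*l^4 - 2.0335*l^3 + 12.5015*l^2 - 14.6205*l + 15.5895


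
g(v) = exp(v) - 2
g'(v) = exp(v)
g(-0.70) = -1.50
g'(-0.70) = 0.50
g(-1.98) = -1.86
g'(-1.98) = 0.14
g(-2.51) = -1.92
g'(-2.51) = 0.08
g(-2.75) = -1.94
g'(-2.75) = 0.06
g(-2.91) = -1.95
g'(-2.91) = 0.05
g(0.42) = -0.48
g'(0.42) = 1.52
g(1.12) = 1.06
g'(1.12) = 3.06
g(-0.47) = -1.37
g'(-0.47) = 0.63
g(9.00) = 8101.08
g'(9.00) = 8103.08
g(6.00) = 401.43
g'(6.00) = 403.43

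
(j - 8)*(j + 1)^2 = j^3 - 6*j^2 - 15*j - 8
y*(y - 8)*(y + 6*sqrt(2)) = y^3 - 8*y^2 + 6*sqrt(2)*y^2 - 48*sqrt(2)*y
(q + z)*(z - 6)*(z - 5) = q*z^2 - 11*q*z + 30*q + z^3 - 11*z^2 + 30*z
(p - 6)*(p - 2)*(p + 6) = p^3 - 2*p^2 - 36*p + 72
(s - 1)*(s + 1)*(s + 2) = s^3 + 2*s^2 - s - 2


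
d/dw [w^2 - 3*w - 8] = 2*w - 3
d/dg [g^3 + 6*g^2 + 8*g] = 3*g^2 + 12*g + 8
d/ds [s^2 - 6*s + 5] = 2*s - 6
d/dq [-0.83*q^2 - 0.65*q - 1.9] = -1.66*q - 0.65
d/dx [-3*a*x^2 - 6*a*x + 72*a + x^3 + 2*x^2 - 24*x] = -6*a*x - 6*a + 3*x^2 + 4*x - 24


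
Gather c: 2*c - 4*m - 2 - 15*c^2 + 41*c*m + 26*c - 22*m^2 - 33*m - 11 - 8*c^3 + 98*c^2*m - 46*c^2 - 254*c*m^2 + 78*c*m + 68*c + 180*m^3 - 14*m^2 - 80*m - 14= -8*c^3 + c^2*(98*m - 61) + c*(-254*m^2 + 119*m + 96) + 180*m^3 - 36*m^2 - 117*m - 27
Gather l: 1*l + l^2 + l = l^2 + 2*l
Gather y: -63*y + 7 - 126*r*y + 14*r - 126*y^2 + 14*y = 14*r - 126*y^2 + y*(-126*r - 49) + 7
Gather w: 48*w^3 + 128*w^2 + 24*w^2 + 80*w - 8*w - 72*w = 48*w^3 + 152*w^2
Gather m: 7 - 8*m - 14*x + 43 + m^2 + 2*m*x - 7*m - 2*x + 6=m^2 + m*(2*x - 15) - 16*x + 56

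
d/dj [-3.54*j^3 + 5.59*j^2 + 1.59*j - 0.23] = -10.62*j^2 + 11.18*j + 1.59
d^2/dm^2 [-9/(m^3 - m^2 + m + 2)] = 18*((3*m - 1)*(m^3 - m^2 + m + 2) - (3*m^2 - 2*m + 1)^2)/(m^3 - m^2 + m + 2)^3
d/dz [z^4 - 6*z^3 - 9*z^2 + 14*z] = 4*z^3 - 18*z^2 - 18*z + 14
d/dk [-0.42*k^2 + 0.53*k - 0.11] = 0.53 - 0.84*k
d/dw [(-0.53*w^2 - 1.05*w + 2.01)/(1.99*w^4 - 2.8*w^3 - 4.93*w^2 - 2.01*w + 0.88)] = (2.1094*w^5 + 4.7845*w^4 - 21.8796*w^3 + 12.7728*w^2 + 18.8858*w + 3.1161)/(3.9601*w^8 - 11.144*w^7 - 11.7814*w^6 + 19.6082*w^5 + 39.0633*w^4 + 14.8906*w^3 - 4.6367*w^2 - 3.5376*w + 0.7744)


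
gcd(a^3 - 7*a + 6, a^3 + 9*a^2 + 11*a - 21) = a^2 + 2*a - 3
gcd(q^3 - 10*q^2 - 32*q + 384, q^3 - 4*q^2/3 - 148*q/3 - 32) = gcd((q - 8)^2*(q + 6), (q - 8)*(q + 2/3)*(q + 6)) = q^2 - 2*q - 48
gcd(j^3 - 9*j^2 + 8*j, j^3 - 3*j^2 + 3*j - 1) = j - 1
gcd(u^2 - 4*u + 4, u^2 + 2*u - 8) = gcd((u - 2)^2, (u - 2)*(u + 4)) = u - 2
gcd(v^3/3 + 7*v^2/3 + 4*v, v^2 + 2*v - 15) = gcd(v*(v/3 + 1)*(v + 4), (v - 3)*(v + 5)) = 1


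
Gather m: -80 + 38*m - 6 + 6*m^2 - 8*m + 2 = 6*m^2 + 30*m - 84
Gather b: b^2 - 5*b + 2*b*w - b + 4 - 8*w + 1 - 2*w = b^2 + b*(2*w - 6) - 10*w + 5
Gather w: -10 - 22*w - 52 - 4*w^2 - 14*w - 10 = -4*w^2 - 36*w - 72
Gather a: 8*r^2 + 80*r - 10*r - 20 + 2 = 8*r^2 + 70*r - 18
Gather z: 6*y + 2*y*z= 2*y*z + 6*y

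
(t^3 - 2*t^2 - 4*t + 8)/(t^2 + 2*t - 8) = (t^2 - 4)/(t + 4)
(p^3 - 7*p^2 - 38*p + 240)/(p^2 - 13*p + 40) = p + 6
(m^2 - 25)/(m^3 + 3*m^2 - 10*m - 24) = (m^2 - 25)/(m^3 + 3*m^2 - 10*m - 24)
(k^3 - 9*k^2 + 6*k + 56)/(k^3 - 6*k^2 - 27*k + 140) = (k + 2)/(k + 5)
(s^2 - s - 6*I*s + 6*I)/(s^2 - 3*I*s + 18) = (s - 1)/(s + 3*I)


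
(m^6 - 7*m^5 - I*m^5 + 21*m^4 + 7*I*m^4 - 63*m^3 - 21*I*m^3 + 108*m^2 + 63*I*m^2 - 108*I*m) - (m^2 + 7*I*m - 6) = m^6 - 7*m^5 - I*m^5 + 21*m^4 + 7*I*m^4 - 63*m^3 - 21*I*m^3 + 107*m^2 + 63*I*m^2 - 115*I*m + 6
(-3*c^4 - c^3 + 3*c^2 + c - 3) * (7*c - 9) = -21*c^5 + 20*c^4 + 30*c^3 - 20*c^2 - 30*c + 27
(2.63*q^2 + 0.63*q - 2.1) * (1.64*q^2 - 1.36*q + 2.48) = 4.3132*q^4 - 2.5436*q^3 + 2.2216*q^2 + 4.4184*q - 5.208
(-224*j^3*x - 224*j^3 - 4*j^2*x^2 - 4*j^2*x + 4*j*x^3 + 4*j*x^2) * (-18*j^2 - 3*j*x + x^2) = 4032*j^5*x + 4032*j^5 + 744*j^4*x^2 + 744*j^4*x - 284*j^3*x^3 - 284*j^3*x^2 - 16*j^2*x^4 - 16*j^2*x^3 + 4*j*x^5 + 4*j*x^4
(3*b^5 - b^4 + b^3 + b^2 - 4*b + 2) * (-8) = -24*b^5 + 8*b^4 - 8*b^3 - 8*b^2 + 32*b - 16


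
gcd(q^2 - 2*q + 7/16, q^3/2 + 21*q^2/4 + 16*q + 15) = 1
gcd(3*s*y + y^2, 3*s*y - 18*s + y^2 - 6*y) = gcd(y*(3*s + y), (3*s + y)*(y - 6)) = 3*s + y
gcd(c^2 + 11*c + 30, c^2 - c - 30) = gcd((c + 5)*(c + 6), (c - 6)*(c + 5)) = c + 5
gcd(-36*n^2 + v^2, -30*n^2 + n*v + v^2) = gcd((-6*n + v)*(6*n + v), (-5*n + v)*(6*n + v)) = 6*n + v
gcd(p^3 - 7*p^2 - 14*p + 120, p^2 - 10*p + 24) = p - 6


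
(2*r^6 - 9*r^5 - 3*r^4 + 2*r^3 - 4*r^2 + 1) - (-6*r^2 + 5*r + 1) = 2*r^6 - 9*r^5 - 3*r^4 + 2*r^3 + 2*r^2 - 5*r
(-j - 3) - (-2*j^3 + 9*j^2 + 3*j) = 2*j^3 - 9*j^2 - 4*j - 3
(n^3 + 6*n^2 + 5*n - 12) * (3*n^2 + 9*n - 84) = 3*n^5 + 27*n^4 - 15*n^3 - 495*n^2 - 528*n + 1008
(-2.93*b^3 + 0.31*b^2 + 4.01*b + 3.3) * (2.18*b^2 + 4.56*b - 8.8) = -6.3874*b^5 - 12.685*b^4 + 35.9394*b^3 + 22.7516*b^2 - 20.24*b - 29.04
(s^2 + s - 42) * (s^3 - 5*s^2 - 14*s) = s^5 - 4*s^4 - 61*s^3 + 196*s^2 + 588*s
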